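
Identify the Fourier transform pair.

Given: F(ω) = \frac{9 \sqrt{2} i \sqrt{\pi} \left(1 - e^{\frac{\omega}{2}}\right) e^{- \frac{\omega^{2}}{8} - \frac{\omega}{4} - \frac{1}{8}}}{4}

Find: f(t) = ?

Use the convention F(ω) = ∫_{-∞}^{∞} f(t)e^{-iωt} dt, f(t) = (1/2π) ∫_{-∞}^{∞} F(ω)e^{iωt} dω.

f(t) = 9 e^{- 2 t^{2}} \sin{\left(t \right)}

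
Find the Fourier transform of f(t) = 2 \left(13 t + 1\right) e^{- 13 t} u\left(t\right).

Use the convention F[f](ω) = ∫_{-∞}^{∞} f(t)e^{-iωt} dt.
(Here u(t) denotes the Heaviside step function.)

F(ω) = \frac{2 \left(- i \omega - 26\right)}{\omega^{2} - 26 i \omega - 169}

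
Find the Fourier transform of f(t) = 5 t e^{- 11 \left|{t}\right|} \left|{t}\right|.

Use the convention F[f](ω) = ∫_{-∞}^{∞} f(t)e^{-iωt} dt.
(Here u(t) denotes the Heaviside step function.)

F(ω) = \frac{20 i \omega \left(\omega^{2} - 363\right)}{\left(\omega^{2} + 121\right)^{3}}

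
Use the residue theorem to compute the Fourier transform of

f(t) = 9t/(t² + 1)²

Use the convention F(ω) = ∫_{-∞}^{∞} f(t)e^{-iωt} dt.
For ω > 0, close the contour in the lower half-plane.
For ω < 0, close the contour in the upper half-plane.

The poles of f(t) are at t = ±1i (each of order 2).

Let g(z) = f(z)e^{-iωz}; for large |z| the factor e^{-iωz} decays in the lower half-plane when ω > 0 and in the upper half-plane when ω < 0.

Case ω > 0 (lower half-plane, clockwise contour ⇒ F(ω) = -2πi·ΣRes):
  Res_{z = - i} g(z) = \frac{9 \omega e^{- \omega}}{4} (pole of order 2)
  F(ω) = -2πi·ΣRes = - \frac{9 i \pi \omega e^{- \omega}}{2}

Case ω < 0 (upper half-plane, counterclockwise contour ⇒ F(ω) = +2πi·ΣRes):
  Res_{z = i} g(z) = - \frac{9 \omega e^{\omega}}{4} (pole of order 2)
  F(ω) = 2πi·ΣRes = - \frac{9 i \pi \omega e^{\omega}}{2}

Both cases combine into a single formula in |ω|:

F(ω) = - \frac{9 i \pi \omega e^{- \left|{\omega}\right|}}{2}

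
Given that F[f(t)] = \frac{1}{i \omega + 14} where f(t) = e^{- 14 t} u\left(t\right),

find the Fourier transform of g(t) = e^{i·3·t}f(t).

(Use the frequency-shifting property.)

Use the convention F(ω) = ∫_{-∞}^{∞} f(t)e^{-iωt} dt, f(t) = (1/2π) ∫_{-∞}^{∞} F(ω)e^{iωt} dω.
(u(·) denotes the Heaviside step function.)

F[g](ω) = \frac{1}{i \left(\omega - 3\right) + 14}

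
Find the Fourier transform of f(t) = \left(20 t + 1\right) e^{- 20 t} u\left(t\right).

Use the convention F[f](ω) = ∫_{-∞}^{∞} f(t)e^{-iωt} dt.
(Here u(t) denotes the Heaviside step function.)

F(ω) = \frac{- i \omega - 40}{\omega^{2} - 40 i \omega - 400}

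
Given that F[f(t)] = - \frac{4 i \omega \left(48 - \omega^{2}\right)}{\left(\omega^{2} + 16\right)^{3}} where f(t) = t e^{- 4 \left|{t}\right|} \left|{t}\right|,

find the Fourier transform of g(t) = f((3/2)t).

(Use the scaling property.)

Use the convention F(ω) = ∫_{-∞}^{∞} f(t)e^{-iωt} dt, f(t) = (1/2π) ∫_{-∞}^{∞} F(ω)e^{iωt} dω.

F[g](ω) = \frac{9 i \omega \left(\omega^{2} - 108\right)}{\left(\omega^{2} + 36\right)^{3}}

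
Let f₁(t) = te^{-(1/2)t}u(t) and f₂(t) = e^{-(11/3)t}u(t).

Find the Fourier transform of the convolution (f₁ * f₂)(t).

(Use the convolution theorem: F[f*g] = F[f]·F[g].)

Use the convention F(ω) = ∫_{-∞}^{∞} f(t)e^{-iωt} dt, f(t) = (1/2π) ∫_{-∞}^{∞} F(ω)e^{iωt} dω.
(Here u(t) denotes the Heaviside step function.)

F[f₁*f₂](ω) = \frac{12}{\left(2 i \omega + 1\right)^{2} \left(3 i \omega + 11\right)}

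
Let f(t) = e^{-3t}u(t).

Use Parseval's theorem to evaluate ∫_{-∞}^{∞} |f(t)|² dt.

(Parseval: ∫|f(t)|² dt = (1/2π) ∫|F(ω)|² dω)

∫|f(t)|² dt = \frac{1}{6}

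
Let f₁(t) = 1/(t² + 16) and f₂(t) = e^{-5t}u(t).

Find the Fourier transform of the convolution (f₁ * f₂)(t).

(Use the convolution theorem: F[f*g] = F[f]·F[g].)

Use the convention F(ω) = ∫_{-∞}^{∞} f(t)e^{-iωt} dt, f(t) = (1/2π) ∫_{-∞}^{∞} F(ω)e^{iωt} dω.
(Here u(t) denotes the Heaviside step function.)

F[f₁*f₂](ω) = \frac{\pi e^{- 4 \left|{\omega}\right|}}{4 \left(i \omega + 5\right)}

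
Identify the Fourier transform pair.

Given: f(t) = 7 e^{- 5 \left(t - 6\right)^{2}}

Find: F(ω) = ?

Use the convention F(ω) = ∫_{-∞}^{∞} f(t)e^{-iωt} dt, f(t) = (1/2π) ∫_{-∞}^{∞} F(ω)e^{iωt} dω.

F(ω) = \frac{7 \sqrt{5} \sqrt{\pi} e^{- \frac{\omega \left(\omega + 120 i\right)}{20}}}{5}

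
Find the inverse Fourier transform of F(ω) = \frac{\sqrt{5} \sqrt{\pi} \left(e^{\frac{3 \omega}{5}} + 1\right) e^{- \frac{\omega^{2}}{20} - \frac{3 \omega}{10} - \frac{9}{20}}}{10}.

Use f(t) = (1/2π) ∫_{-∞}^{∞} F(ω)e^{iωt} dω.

f(t) = e^{- 5 t^{2}} \cos{\left(3 t \right)}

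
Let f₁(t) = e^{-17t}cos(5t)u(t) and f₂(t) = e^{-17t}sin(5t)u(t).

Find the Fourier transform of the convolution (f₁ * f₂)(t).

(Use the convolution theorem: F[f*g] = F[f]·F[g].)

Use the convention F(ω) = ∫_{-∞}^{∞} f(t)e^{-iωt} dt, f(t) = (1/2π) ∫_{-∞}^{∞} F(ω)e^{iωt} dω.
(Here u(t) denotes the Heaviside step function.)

F[f₁*f₂](ω) = \frac{5 \left(i \omega + 17\right)}{\left(\left(i \omega + 17\right)^{2} + 25\right)^{2}}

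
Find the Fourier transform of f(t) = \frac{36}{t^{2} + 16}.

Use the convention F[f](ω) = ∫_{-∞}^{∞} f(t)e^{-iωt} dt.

F(ω) = 9 \pi e^{- 4 \left|{\omega}\right|}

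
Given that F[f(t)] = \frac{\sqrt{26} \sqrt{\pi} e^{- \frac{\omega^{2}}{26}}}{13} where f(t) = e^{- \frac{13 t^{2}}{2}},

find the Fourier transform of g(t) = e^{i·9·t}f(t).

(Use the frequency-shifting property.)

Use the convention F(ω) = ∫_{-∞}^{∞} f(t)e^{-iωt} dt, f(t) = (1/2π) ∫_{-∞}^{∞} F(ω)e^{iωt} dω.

F[g](ω) = \frac{\sqrt{26} \sqrt{\pi} e^{- \frac{\left(\omega - 9\right)^{2}}{26}}}{13}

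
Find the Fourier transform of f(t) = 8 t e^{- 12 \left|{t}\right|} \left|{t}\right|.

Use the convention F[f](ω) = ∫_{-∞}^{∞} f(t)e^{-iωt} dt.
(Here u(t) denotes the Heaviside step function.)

F(ω) = \frac{32 i \omega \left(\omega^{2} - 432\right)}{\left(\omega^{2} + 144\right)^{3}}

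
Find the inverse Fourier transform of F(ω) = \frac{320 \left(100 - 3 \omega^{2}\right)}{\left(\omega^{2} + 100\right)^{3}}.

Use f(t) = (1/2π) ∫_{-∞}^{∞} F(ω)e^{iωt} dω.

f(t) = 8 t^{2} e^{- 10 \left|{t}\right|}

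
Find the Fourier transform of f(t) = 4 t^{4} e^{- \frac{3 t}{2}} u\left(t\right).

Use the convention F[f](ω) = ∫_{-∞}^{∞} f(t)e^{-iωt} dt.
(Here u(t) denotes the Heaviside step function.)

F(ω) = \frac{3072}{\left(2 i \omega + 3\right)^{5}}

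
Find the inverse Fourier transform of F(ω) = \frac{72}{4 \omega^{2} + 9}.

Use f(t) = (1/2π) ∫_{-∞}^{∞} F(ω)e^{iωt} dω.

f(t) = 6 e^{- \frac{3 \left|{t}\right|}{2}}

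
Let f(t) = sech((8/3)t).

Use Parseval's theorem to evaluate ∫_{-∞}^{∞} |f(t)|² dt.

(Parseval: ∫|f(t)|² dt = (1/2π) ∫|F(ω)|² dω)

∫|f(t)|² dt = \frac{3}{4}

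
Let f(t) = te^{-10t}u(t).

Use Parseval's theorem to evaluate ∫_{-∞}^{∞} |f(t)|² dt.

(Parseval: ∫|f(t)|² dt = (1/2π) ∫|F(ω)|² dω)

∫|f(t)|² dt = \frac{1}{4000}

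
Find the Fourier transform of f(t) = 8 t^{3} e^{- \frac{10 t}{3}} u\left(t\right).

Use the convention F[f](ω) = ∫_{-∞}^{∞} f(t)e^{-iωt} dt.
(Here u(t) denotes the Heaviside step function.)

F(ω) = \frac{3888}{\left(3 i \omega + 10\right)^{4}}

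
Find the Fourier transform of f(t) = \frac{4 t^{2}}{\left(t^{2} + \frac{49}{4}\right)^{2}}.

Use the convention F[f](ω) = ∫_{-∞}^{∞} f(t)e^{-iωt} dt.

F(ω) = \frac{2 \pi \left(2 - 7 \left|{\omega}\right|\right) e^{- \frac{7 \left|{\omega}\right|}{2}}}{7}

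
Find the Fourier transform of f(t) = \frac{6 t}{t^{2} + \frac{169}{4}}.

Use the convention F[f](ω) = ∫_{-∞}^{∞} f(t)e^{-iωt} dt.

F(ω) = - 6 i \pi e^{- \frac{13 \left|{\omega}\right|}{2}} \operatorname{sign}{\left(\omega \right)}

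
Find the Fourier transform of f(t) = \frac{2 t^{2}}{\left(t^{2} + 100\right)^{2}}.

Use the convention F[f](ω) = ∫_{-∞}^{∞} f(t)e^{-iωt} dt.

F(ω) = \frac{\pi \left(1 - 10 \left|{\omega}\right|\right) e^{- 10 \left|{\omega}\right|}}{10}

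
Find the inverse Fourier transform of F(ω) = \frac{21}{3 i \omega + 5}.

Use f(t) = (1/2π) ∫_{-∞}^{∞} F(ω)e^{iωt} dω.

f(t) = 7 e^{- \frac{5 t}{3}} u\left(t\right)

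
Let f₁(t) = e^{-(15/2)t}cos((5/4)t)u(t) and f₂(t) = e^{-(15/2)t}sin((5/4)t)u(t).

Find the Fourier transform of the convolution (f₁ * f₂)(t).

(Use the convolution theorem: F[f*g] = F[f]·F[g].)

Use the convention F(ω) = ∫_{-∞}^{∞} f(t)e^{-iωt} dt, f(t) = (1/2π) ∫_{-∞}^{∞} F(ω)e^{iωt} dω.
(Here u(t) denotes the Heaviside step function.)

F[f₁*f₂](ω) = \frac{160 \left(2 i \omega + 15\right)}{\left(4 \left(2 i \omega + 15\right)^{2} + 25\right)^{2}}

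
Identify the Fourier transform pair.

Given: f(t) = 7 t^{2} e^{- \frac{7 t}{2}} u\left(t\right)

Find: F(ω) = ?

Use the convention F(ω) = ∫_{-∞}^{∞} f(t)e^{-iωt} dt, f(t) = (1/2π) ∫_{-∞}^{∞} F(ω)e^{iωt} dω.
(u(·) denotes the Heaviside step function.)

F(ω) = \frac{112}{\left(2 i \omega + 7\right)^{3}}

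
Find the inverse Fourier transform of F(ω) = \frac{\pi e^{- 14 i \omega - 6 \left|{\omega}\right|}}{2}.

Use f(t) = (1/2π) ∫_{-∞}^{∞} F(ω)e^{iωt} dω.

f(t) = \frac{3}{\left(t - 14\right)^{2} + 36}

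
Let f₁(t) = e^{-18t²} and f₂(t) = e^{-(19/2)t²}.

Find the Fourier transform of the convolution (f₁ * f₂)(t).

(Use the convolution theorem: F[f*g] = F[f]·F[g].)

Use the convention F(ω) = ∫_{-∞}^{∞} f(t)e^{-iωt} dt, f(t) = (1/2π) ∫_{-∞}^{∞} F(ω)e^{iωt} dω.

F[f₁*f₂](ω) = \frac{\sqrt{19} \pi e^{- \frac{55 \omega^{2}}{1368}}}{57}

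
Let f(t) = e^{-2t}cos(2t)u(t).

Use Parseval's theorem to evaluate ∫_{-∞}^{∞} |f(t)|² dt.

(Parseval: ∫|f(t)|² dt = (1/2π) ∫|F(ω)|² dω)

∫|f(t)|² dt = \frac{3}{16}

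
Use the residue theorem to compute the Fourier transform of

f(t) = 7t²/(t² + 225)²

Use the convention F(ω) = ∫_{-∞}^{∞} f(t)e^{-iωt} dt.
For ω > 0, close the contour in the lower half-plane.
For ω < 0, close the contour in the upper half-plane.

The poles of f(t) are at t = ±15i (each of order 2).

Let g(z) = f(z)e^{-iωz}; for large |z| the factor e^{-iωz} decays in the lower half-plane when ω > 0 and in the upper half-plane when ω < 0.

Case ω > 0 (lower half-plane, clockwise contour ⇒ F(ω) = -2πi·ΣRes):
  Res_{z = - 15 i} g(z) = \frac{7 i \left(1 - 15 \omega\right) e^{- 15 \omega}}{60} (pole of order 2)
  F(ω) = -2πi·ΣRes = \frac{7 \pi \left(1 - 15 \omega\right) e^{- 15 \omega}}{30}

Case ω < 0 (upper half-plane, counterclockwise contour ⇒ F(ω) = +2πi·ΣRes):
  Res_{z = 15 i} g(z) = \frac{7 i \left(- 15 \omega - 1\right) e^{15 \omega}}{60} (pole of order 2)
  F(ω) = 2πi·ΣRes = \frac{7 \pi \left(15 \omega + 1\right) e^{15 \omega}}{30}

Both cases combine into a single formula in |ω|:

F(ω) = \frac{7 \pi \left(1 - 15 \left|{\omega}\right|\right) e^{- 15 \left|{\omega}\right|}}{30}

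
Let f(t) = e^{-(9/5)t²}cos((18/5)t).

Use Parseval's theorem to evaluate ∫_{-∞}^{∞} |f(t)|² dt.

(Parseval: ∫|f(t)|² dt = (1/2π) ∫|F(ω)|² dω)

∫|f(t)|² dt = \frac{\sqrt{10} \sqrt{\pi} \left(1 + e^{\frac{18}{5}}\right)}{12 e^{\frac{18}{5}}}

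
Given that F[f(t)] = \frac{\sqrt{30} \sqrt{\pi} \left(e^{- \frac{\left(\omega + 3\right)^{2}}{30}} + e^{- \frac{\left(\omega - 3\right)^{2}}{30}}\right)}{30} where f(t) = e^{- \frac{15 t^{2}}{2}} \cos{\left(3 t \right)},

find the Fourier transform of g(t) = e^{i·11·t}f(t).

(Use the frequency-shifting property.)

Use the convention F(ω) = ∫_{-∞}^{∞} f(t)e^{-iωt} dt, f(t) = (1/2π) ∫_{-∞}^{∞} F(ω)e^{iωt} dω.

F[g](ω) = \frac{\sqrt{30} \sqrt{\pi} \left(e^{\frac{2 \omega}{5}} + e^{\frac{22}{5}}\right) e^{- \frac{\omega^{2}}{30} + \frac{8 \omega}{15} - \frac{98}{15}}}{30}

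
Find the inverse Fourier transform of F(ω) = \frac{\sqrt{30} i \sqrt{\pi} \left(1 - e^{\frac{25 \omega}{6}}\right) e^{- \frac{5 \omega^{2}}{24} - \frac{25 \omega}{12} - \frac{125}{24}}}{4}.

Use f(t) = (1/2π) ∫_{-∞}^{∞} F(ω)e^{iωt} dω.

f(t) = 3 e^{- \frac{6 t^{2}}{5}} \sin{\left(5 t \right)}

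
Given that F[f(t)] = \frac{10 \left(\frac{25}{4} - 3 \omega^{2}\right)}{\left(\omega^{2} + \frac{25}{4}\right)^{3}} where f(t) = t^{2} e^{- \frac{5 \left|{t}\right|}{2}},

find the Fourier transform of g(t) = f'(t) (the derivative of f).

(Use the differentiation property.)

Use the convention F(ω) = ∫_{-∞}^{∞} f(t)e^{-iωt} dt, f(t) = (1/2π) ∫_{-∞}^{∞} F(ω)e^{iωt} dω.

F[g](ω) = - \frac{160 i \omega \left(12 \omega^{2} - 25\right)}{\left(4 \omega^{2} + 25\right)^{3}}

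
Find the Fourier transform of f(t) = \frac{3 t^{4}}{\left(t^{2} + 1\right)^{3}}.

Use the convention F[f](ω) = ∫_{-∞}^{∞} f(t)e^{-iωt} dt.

F(ω) = \frac{3 \pi \left(\omega^{2} - 5 \left|{\omega}\right| + 3\right) e^{- \left|{\omega}\right|}}{8}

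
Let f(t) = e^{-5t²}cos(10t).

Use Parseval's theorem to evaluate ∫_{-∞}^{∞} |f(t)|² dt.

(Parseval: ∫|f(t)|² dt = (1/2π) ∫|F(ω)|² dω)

∫|f(t)|² dt = \frac{\sqrt{10} \sqrt{\pi} \left(1 + e^{10}\right)}{20 e^{10}}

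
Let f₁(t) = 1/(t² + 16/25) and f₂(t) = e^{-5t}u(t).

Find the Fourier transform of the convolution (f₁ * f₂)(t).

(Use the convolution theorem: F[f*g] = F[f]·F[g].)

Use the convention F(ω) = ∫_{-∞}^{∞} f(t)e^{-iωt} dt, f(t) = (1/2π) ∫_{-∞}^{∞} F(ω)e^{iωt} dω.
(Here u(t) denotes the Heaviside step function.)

F[f₁*f₂](ω) = \frac{5 \pi e^{- \frac{4 \left|{\omega}\right|}{5}}}{4 \left(i \omega + 5\right)}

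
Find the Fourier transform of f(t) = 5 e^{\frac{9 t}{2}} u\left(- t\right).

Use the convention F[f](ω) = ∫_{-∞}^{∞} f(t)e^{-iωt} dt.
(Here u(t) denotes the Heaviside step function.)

F(ω) = - \frac{10}{2 i \omega - 9}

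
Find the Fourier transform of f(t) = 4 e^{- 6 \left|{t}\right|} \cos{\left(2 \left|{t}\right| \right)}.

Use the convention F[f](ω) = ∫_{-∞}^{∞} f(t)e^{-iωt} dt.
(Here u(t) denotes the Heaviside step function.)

F(ω) = \frac{48 \left(\omega^{2} + 40\right)}{\omega^{4} + 64 \omega^{2} + 1600}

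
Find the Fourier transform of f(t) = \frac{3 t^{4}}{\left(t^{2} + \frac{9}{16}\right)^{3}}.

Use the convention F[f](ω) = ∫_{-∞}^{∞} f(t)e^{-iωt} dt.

F(ω) = \frac{3 \pi \left(3 \omega^{2} - 20 \left|{\omega}\right| + 16\right) e^{- \frac{3 \left|{\omega}\right|}{4}}}{32}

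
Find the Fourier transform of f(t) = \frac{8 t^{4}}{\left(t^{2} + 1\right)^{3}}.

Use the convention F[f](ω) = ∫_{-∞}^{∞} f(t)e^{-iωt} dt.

F(ω) = \pi \left(\omega^{2} - 5 \left|{\omega}\right| + 3\right) e^{- \left|{\omega}\right|}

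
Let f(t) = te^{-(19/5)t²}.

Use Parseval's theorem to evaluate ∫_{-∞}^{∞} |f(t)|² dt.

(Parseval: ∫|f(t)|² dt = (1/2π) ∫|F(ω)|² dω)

∫|f(t)|² dt = \frac{5 \sqrt{190} \sqrt{\pi}}{2888}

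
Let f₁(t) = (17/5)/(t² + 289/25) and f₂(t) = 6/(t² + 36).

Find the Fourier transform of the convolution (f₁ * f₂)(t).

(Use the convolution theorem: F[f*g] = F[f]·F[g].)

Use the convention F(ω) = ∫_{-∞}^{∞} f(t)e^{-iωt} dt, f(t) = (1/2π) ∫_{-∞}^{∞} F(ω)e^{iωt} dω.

F[f₁*f₂](ω) = \pi^{2} e^{- \frac{47 \left|{\omega}\right|}{5}}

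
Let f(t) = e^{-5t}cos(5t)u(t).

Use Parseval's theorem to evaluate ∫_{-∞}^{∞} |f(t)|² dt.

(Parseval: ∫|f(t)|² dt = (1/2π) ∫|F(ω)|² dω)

∫|f(t)|² dt = \frac{3}{40}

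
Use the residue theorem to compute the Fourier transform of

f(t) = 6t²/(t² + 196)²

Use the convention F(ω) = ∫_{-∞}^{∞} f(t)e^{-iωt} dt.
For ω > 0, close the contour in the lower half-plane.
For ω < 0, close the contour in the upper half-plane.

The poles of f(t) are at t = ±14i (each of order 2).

Let g(z) = f(z)e^{-iωz}; for large |z| the factor e^{-iωz} decays in the lower half-plane when ω > 0 and in the upper half-plane when ω < 0.

Case ω > 0 (lower half-plane, clockwise contour ⇒ F(ω) = -2πi·ΣRes):
  Res_{z = - 14 i} g(z) = \frac{3 i \left(1 - 14 \omega\right) e^{- 14 \omega}}{28} (pole of order 2)
  F(ω) = -2πi·ΣRes = \frac{3 \pi \left(1 - 14 \omega\right) e^{- 14 \omega}}{14}

Case ω < 0 (upper half-plane, counterclockwise contour ⇒ F(ω) = +2πi·ΣRes):
  Res_{z = 14 i} g(z) = \frac{3 i \left(- 14 \omega - 1\right) e^{14 \omega}}{28} (pole of order 2)
  F(ω) = 2πi·ΣRes = \frac{3 \pi \left(14 \omega + 1\right) e^{14 \omega}}{14}

Both cases combine into a single formula in |ω|:

F(ω) = \frac{3 \pi \left(1 - 14 \left|{\omega}\right|\right) e^{- 14 \left|{\omega}\right|}}{14}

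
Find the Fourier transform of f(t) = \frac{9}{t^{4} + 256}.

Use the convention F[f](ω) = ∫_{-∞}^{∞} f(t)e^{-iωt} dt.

F(ω) = \frac{9 \pi e^{- 2 \sqrt{2} \left|{\omega}\right|} \sin{\left(2 \sqrt{2} \left|{\omega}\right| + \frac{\pi}{4} \right)}}{64}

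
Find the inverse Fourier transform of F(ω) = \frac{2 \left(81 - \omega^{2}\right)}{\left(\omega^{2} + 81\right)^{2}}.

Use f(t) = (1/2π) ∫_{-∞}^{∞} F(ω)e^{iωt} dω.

f(t) = e^{- 9 \left|{t}\right|} \left|{t}\right|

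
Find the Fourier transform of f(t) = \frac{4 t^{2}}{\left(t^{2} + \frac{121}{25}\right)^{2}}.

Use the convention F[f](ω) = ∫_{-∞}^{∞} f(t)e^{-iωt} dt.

F(ω) = \frac{2 \pi \left(5 - 11 \left|{\omega}\right|\right) e^{- \frac{11 \left|{\omega}\right|}{5}}}{11}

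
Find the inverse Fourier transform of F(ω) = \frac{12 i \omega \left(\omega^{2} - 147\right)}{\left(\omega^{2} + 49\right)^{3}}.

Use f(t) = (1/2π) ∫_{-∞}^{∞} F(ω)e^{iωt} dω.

f(t) = 3 t e^{- 7 \left|{t}\right|} \left|{t}\right|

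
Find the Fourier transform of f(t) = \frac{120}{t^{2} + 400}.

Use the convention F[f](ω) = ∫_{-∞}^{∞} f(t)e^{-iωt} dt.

F(ω) = 6 \pi e^{- 20 \left|{\omega}\right|}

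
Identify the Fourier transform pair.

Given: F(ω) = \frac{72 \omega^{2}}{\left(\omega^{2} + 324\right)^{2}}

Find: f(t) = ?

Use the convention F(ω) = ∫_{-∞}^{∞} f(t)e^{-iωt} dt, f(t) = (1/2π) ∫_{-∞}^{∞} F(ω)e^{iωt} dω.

f(t) = \left(1 - 18 \left|{t}\right|\right) e^{- 18 \left|{t}\right|}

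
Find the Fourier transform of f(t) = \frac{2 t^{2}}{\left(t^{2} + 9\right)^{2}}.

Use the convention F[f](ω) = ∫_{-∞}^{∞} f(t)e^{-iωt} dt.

F(ω) = \frac{\pi \left(1 - 3 \left|{\omega}\right|\right) e^{- 3 \left|{\omega}\right|}}{3}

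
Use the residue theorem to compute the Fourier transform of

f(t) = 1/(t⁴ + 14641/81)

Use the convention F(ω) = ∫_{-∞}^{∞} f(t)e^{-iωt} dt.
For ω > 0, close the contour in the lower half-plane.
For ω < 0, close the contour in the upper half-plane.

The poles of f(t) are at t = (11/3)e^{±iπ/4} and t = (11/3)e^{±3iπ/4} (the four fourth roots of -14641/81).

Let g(z) = f(z)e^{-iωz}; for large |z| the factor e^{-iωz} decays in the lower half-plane when ω > 0 and in the upper half-plane when ω < 0.

Case ω > 0 (lower half-plane, clockwise contour ⇒ F(ω) = -2πi·ΣRes):
  Res_{z = - \frac{11 \sqrt{2}}{6} - \frac{11 \sqrt{2} i}{6}} g(z) = \frac{27 \sqrt{2} i \left(1 - i\right) e^{\frac{11 \sqrt{2} \omega \left(-1 + i\right)}{6}}}{10648}
  Res_{z = \frac{11 \sqrt{2}}{6} - \frac{11 \sqrt{2} i}{6}} g(z) = \frac{27 \sqrt{2} i \left(1 + i\right) e^{- \frac{11 \sqrt{2} \omega \left(1 + i\right)}{6}}}{10648}
  F(ω) = -2πi·ΣRes = \frac{27 \sqrt{2} \pi \left(1 - i\right) \left(e^{\frac{11 \sqrt{2} i \omega}{3}} + i\right) e^{- \frac{11 \sqrt{2} \omega \left(1 + i\right)}{6}}}{5324} = \frac{27 \pi e^{- \frac{11 \sqrt{2} \omega}{6}} \sin{\left(\frac{11 \sqrt{2} \omega}{6} + \frac{\pi}{4} \right)}}{1331}

Case ω < 0 (upper half-plane, counterclockwise contour ⇒ F(ω) = +2πi·ΣRes):
  Res_{z = \frac{11 \sqrt{2}}{6} + \frac{11 \sqrt{2} i}{6}} g(z) = \frac{27 \sqrt{2} i \left(-1 + i\right) e^{\frac{11 \sqrt{2} \omega \left(1 - i\right)}{6}}}{10648}
  Res_{z = - \frac{11 \sqrt{2}}{6} + \frac{11 \sqrt{2} i}{6}} g(z) = \frac{27 \sqrt{2} \left(1 - i\right) e^{\frac{11 \sqrt{2} \omega \left(1 + i\right)}{6}}}{10648}
  F(ω) = 2πi·ΣRes = - \frac{27 \sqrt{2} i \pi \left(i \left(1 - i\right) e^{\frac{11 \sqrt{2} \omega \left(1 - i\right)}{6}} - \left(1 - i\right) e^{\frac{11 \sqrt{2} \omega \left(1 + i\right)}{6}}\right)}{5324} = \frac{27 \pi e^{\frac{11 \sqrt{2} \omega}{6}} \cos{\left(\frac{11 \sqrt{2} \omega}{6} + \frac{\pi}{4} \right)}}{1331}

Both cases combine into a single formula in |ω|:

F(ω) = \frac{27 \pi e^{- \frac{11 \sqrt{2} \left|{\omega}\right|}{6}} \sin{\left(\frac{11 \sqrt{2} \left|{\omega}\right|}{6} + \frac{\pi}{4} \right)}}{1331}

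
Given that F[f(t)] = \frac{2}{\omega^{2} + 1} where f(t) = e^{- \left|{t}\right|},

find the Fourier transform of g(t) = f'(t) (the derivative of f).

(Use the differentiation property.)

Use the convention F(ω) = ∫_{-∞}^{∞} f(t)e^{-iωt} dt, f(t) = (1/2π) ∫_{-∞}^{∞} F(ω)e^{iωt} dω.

F[g](ω) = \frac{2 i \omega}{\omega^{2} + 1}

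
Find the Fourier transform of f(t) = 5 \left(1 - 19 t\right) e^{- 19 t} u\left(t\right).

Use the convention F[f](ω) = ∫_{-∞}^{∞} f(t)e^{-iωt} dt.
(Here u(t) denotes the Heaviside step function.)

F(ω) = \frac{5 i \omega}{- \omega^{2} + 38 i \omega + 361}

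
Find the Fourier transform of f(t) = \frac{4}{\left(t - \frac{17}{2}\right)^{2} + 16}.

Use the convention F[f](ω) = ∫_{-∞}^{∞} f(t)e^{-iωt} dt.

F(ω) = \pi e^{- \frac{17 i \omega}{2} - 4 \left|{\omega}\right|}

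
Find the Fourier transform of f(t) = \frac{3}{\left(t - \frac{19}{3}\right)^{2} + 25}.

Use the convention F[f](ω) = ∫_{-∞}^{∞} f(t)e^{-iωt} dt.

F(ω) = \frac{3 \pi e^{- \frac{19 i \omega}{3} - 5 \left|{\omega}\right|}}{5}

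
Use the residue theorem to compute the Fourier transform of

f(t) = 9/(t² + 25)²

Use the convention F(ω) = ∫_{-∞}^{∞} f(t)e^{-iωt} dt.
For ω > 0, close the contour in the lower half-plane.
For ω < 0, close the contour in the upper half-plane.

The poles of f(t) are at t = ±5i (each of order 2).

Let g(z) = f(z)e^{-iωz}; for large |z| the factor e^{-iωz} decays in the lower half-plane when ω > 0 and in the upper half-plane when ω < 0.

Case ω > 0 (lower half-plane, clockwise contour ⇒ F(ω) = -2πi·ΣRes):
  Res_{z = - 5 i} g(z) = \frac{9 i \left(5 \omega + 1\right) e^{- 5 \omega}}{500} (pole of order 2)
  F(ω) = -2πi·ΣRes = \frac{9 \pi \left(5 \omega + 1\right) e^{- 5 \omega}}{250}

Case ω < 0 (upper half-plane, counterclockwise contour ⇒ F(ω) = +2πi·ΣRes):
  Res_{z = 5 i} g(z) = \frac{9 i \left(5 \omega - 1\right) e^{5 \omega}}{500} (pole of order 2)
  F(ω) = 2πi·ΣRes = \frac{9 \pi \left(1 - 5 \omega\right) e^{5 \omega}}{250}

Both cases combine into a single formula in |ω|:

F(ω) = \frac{9 \pi \left(5 \left|{\omega}\right| + 1\right) e^{- 5 \left|{\omega}\right|}}{250}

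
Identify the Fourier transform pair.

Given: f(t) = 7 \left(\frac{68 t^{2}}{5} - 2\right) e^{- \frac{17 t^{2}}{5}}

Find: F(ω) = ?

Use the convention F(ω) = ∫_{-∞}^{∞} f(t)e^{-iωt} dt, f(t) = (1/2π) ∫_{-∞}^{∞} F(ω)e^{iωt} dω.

F(ω) = - \frac{35 \sqrt{85} \sqrt{\pi} \omega^{2} e^{- \frac{5 \omega^{2}}{68}}}{289}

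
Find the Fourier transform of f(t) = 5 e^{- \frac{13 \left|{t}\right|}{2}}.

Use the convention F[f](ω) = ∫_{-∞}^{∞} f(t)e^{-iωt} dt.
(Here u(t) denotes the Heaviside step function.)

F(ω) = \frac{260}{4 \omega^{2} + 169}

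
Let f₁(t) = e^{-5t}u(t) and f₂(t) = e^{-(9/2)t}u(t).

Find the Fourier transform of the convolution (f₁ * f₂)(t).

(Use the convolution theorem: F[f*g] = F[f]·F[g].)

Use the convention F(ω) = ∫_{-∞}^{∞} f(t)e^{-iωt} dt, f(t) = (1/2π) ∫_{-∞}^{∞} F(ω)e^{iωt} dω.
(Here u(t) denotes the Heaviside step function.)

F[f₁*f₂](ω) = \frac{2}{\left(i \omega + 5\right) \left(2 i \omega + 9\right)}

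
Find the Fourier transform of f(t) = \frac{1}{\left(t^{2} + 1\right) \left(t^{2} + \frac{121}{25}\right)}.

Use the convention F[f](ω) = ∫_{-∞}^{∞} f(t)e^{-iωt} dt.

F(ω) = \frac{25 \pi e^{- \left|{\omega}\right|}}{96} - \frac{125 \pi e^{- \frac{11 \left|{\omega}\right|}{5}}}{1056}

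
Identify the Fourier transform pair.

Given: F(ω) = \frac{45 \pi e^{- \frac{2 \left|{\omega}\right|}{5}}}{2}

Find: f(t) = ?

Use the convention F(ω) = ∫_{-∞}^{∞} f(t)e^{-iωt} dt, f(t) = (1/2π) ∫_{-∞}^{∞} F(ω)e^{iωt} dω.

f(t) = \frac{9}{t^{2} + \frac{4}{25}}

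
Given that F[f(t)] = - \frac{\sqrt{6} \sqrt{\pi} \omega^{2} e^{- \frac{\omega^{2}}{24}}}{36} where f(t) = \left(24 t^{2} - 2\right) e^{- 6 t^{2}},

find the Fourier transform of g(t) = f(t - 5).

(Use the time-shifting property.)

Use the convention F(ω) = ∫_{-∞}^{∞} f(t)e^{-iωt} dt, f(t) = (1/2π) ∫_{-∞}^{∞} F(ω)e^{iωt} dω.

F[g](ω) = - \frac{\sqrt{6} \sqrt{\pi} \omega^{2} e^{- \frac{\omega \left(\omega + 120 i\right)}{24}}}{36}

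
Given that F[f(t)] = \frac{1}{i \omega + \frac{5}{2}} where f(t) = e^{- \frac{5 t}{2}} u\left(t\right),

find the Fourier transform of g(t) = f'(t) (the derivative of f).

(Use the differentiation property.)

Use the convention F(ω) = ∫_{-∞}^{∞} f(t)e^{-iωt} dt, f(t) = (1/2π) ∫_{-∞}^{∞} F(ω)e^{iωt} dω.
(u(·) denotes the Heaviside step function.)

F[g](ω) = \frac{2 \omega}{2 \omega - 5 i}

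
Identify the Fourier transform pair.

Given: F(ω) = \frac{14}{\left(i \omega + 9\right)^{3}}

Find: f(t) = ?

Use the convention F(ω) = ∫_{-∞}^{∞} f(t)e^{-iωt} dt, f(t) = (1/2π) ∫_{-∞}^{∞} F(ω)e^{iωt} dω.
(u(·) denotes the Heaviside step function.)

f(t) = 7 t^{2} e^{- 9 t} u\left(t\right)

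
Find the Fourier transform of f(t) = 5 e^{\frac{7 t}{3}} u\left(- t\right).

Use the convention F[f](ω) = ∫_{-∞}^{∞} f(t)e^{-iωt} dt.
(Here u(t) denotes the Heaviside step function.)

F(ω) = - \frac{15}{3 i \omega - 7}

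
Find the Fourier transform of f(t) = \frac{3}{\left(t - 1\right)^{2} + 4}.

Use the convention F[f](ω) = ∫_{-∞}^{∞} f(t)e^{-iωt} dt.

F(ω) = \frac{3 \pi e^{- i \omega - 2 \left|{\omega}\right|}}{2}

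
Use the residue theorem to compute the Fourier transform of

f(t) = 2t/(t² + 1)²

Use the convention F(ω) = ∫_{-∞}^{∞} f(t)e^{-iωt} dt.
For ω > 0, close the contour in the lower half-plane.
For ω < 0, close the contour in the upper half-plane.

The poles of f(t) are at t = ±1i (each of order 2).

Let g(z) = f(z)e^{-iωz}; for large |z| the factor e^{-iωz} decays in the lower half-plane when ω > 0 and in the upper half-plane when ω < 0.

Case ω > 0 (lower half-plane, clockwise contour ⇒ F(ω) = -2πi·ΣRes):
  Res_{z = - i} g(z) = \frac{\omega e^{- \omega}}{2} (pole of order 2)
  F(ω) = -2πi·ΣRes = - i \pi \omega e^{- \omega}

Case ω < 0 (upper half-plane, counterclockwise contour ⇒ F(ω) = +2πi·ΣRes):
  Res_{z = i} g(z) = - \frac{\omega e^{\omega}}{2} (pole of order 2)
  F(ω) = 2πi·ΣRes = - i \pi \omega e^{\omega}

Both cases combine into a single formula in |ω|:

F(ω) = - i \pi \omega e^{- \left|{\omega}\right|}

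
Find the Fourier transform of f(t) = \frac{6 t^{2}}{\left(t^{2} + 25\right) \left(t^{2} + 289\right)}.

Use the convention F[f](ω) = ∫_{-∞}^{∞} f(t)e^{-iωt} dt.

F(ω) = \frac{\pi \left(17 - 5 e^{12 \left|{\omega}\right|}\right) e^{- 17 \left|{\omega}\right|}}{44}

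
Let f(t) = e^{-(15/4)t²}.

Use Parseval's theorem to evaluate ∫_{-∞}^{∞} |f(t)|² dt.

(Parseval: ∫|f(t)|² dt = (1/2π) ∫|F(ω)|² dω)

∫|f(t)|² dt = \frac{\sqrt{30} \sqrt{\pi}}{15}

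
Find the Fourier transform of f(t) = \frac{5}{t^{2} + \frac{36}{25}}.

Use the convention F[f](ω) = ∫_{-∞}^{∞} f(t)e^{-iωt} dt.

F(ω) = \frac{25 \pi e^{- \frac{6 \left|{\omega}\right|}{5}}}{6}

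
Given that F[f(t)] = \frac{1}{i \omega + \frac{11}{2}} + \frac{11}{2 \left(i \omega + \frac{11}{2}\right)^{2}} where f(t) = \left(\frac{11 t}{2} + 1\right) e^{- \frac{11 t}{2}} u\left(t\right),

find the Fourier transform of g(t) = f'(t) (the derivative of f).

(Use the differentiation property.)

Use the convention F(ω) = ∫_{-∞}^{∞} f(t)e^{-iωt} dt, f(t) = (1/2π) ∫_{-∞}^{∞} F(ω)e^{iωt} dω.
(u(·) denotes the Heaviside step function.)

F[g](ω) = \frac{4 \omega \left(\omega - 11 i\right)}{4 \omega^{2} - 44 i \omega - 121}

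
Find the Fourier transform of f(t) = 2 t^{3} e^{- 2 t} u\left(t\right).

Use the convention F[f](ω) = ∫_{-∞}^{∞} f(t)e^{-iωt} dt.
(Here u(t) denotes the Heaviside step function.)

F(ω) = \frac{12}{\left(i \omega + 2\right)^{4}}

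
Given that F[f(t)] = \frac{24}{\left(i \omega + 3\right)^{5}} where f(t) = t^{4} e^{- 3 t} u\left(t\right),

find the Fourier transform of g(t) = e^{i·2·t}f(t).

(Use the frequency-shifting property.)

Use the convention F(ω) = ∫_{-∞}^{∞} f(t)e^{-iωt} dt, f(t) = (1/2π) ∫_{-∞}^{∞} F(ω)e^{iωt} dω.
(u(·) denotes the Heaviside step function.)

F[g](ω) = \frac{24}{\left(i \left(\omega - 2\right) + 3\right)^{5}}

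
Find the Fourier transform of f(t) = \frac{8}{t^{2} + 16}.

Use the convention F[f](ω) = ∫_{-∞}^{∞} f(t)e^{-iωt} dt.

F(ω) = 2 \pi e^{- 4 \left|{\omega}\right|}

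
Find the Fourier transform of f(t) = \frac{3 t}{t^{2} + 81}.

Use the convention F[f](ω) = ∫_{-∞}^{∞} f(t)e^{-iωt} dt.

F(ω) = - 3 i \pi e^{- 9 \left|{\omega}\right|} \operatorname{sign}{\left(\omega \right)}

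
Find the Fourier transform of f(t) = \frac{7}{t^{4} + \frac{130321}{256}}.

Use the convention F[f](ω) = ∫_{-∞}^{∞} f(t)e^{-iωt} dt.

F(ω) = \frac{448 \pi e^{- \frac{19 \sqrt{2} \left|{\omega}\right|}{8}} \sin{\left(\frac{19 \sqrt{2} \left|{\omega}\right|}{8} + \frac{\pi}{4} \right)}}{6859}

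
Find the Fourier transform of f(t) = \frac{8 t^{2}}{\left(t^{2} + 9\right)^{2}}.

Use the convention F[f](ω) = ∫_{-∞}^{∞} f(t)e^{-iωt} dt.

F(ω) = \frac{4 \pi \left(1 - 3 \left|{\omega}\right|\right) e^{- 3 \left|{\omega}\right|}}{3}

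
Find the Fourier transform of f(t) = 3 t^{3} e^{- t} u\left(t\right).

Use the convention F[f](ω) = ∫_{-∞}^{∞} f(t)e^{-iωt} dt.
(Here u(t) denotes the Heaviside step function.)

F(ω) = \frac{18}{\left(i \omega + 1\right)^{4}}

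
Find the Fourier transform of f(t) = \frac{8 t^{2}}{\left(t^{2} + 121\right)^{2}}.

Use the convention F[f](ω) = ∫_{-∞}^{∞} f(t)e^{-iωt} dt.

F(ω) = \frac{4 \pi \left(1 - 11 \left|{\omega}\right|\right) e^{- 11 \left|{\omega}\right|}}{11}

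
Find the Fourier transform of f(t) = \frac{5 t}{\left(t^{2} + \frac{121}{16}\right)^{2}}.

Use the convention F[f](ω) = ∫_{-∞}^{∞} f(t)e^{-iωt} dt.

F(ω) = - \frac{10 i \pi \omega e^{- \frac{11 \left|{\omega}\right|}{4}}}{11}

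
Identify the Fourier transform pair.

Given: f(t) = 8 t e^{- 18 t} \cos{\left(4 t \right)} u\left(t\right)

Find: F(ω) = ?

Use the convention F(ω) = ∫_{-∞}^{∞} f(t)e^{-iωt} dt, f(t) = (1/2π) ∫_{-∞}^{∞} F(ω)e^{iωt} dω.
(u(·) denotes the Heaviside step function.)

F(ω) = \frac{8 \left(\left(i \omega + 18\right)^{2} - 16\right)}{\left(\left(i \omega + 18\right)^{2} + 16\right)^{2}}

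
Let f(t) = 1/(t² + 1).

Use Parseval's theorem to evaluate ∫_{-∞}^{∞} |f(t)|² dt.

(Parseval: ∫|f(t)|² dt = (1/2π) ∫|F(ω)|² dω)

∫|f(t)|² dt = \frac{\pi}{2}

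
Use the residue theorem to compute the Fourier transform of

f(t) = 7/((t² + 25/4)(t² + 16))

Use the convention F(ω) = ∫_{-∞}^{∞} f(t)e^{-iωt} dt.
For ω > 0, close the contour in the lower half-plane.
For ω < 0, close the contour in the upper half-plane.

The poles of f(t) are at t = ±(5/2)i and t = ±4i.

Let g(z) = f(z)e^{-iωz}; for large |z| the factor e^{-iωz} decays in the lower half-plane when ω > 0 and in the upper half-plane when ω < 0.

Case ω > 0 (lower half-plane, clockwise contour ⇒ F(ω) = -2πi·ΣRes):
  Res_{z = - \frac{5 i}{2}} g(z) = \frac{28 i e^{- \frac{5 \omega}{2}}}{195}
  Res_{z = - 4 i} g(z) = - \frac{7 i e^{- 4 \omega}}{78}
  F(ω) = -2πi·ΣRes = - \frac{7 \pi e^{- 4 \omega}}{39} + \frac{56 \pi e^{- \frac{5 \omega}{2}}}{195}

Case ω < 0 (upper half-plane, counterclockwise contour ⇒ F(ω) = +2πi·ΣRes):
  Res_{z = \frac{5 i}{2}} g(z) = - \frac{28 i e^{\frac{5 \omega}{2}}}{195}
  Res_{z = 4 i} g(z) = \frac{7 i e^{4 \omega}}{78}
  F(ω) = 2πi·ΣRes = \frac{7 \pi \left(8 e^{\frac{5 \omega}{2}} - 5 e^{4 \omega}\right)}{195}

Both cases combine into a single formula in |ω|:

F(ω) = - \frac{7 \pi e^{- 4 \left|{\omega}\right|}}{39} + \frac{56 \pi e^{- \frac{5 \left|{\omega}\right|}{2}}}{195}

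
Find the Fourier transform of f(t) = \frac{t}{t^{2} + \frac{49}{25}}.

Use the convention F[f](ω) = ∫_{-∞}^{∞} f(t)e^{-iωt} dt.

F(ω) = - i \pi e^{- \frac{7 \left|{\omega}\right|}{5}} \operatorname{sign}{\left(\omega \right)}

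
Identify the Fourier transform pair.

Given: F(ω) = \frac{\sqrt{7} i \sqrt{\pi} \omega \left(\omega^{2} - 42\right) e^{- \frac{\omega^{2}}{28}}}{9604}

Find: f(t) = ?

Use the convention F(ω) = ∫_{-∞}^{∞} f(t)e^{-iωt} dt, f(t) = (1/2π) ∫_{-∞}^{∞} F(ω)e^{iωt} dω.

f(t) = 2 t^{3} e^{- 7 t^{2}}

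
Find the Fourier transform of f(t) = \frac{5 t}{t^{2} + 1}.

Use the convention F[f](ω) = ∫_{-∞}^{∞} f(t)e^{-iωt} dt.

F(ω) = - 5 i \pi e^{- \left|{\omega}\right|} \operatorname{sign}{\left(\omega \right)}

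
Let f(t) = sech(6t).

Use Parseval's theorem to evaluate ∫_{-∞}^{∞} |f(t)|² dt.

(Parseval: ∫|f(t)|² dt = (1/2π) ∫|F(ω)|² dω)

∫|f(t)|² dt = \frac{1}{3}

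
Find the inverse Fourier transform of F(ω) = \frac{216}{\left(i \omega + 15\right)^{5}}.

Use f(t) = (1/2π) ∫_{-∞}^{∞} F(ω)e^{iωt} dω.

f(t) = 9 t^{4} e^{- 15 t} u\left(t\right)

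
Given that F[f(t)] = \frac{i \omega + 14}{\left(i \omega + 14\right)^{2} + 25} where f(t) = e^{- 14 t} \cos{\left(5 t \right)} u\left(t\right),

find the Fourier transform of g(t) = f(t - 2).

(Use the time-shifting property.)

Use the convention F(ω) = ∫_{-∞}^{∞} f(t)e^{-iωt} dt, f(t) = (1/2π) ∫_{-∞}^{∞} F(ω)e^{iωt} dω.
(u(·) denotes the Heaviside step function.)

F[g](ω) = \frac{\left(i \omega + 14\right) e^{- 2 i \omega}}{\left(i \omega + 14\right)^{2} + 25}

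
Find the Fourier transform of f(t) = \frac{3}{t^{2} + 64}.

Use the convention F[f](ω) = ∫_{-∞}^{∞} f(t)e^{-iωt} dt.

F(ω) = \frac{3 \pi e^{- 8 \left|{\omega}\right|}}{8}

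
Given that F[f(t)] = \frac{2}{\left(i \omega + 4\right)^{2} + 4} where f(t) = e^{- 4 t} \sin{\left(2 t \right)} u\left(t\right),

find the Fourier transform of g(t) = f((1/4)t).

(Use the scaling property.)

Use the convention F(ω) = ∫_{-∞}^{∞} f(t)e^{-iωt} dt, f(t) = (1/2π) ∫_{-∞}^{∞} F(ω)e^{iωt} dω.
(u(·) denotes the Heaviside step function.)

F[g](ω) = \frac{2}{4 \left(i \omega + 1\right)^{2} + 1}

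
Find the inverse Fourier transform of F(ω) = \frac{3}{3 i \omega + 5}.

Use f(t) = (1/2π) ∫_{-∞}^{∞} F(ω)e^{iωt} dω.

f(t) = e^{- \frac{5 t}{3}} u\left(t\right)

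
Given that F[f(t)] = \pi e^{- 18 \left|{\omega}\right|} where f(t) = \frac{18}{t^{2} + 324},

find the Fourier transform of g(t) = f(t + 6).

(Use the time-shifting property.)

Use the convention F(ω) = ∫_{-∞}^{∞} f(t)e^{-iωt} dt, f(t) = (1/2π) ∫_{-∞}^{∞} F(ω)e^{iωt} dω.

F[g](ω) = \pi e^{6 i \omega - 18 \left|{\omega}\right|}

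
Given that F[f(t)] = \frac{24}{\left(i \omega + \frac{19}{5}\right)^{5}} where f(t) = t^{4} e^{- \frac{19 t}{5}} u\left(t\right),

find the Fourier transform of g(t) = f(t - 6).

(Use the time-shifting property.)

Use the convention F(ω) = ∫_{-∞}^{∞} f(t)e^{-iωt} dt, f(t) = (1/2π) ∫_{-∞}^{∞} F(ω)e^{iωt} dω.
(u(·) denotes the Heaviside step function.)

F[g](ω) = \frac{75000 e^{- 6 i \omega}}{\left(5 i \omega + 19\right)^{5}}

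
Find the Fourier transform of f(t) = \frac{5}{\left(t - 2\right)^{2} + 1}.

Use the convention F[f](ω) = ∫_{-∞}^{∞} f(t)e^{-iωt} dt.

F(ω) = 5 \pi e^{- 2 i \omega - \left|{\omega}\right|}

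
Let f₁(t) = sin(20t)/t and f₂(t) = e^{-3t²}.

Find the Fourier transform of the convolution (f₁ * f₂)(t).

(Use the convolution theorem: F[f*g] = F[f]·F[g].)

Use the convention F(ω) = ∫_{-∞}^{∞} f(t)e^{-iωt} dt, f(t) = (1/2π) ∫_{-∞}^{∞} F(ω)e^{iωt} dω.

F[f₁*f₂](ω) = \begin{cases} \frac{\sqrt{3} \pi^{\frac{3}{2}} e^{- \frac{\omega^{2}}{12}}}{3} & \text{for}\: \omega > -20 \wedge \omega < 20 \\0 & \text{otherwise} \end{cases}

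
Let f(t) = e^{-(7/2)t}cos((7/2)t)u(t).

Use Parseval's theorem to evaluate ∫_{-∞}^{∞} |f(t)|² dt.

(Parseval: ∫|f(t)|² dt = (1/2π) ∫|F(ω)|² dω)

∫|f(t)|² dt = \frac{3}{28}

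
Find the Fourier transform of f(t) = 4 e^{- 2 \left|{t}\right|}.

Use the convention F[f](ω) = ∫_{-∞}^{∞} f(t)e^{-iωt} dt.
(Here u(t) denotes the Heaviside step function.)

F(ω) = \frac{16}{\omega^{2} + 4}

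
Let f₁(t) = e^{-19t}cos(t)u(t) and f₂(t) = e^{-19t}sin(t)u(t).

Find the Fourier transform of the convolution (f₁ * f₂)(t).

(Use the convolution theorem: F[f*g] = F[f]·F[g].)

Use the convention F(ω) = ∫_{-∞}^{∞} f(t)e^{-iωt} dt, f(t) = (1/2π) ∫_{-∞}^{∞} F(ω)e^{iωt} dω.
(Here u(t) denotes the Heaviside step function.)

F[f₁*f₂](ω) = \frac{i \omega + 19}{\left(\left(i \omega + 19\right)^{2} + 1\right)^{2}}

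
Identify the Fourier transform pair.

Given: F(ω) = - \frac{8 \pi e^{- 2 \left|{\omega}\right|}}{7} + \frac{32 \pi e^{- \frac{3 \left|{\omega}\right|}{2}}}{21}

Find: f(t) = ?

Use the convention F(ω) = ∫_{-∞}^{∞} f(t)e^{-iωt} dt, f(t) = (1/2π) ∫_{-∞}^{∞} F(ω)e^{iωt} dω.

f(t) = \frac{4}{\left(t^{2} + \frac{9}{4}\right) \left(t^{2} + 4\right)}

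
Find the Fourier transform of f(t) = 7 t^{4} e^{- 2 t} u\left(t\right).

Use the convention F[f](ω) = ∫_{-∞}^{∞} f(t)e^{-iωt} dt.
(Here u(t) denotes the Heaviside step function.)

F(ω) = \frac{168}{\left(i \omega + 2\right)^{5}}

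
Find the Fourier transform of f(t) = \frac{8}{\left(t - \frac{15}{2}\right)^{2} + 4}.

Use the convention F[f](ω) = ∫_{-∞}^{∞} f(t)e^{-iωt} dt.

F(ω) = 4 \pi e^{- \frac{15 i \omega}{2} - 2 \left|{\omega}\right|}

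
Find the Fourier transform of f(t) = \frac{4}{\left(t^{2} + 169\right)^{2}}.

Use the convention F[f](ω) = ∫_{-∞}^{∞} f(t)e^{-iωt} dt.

F(ω) = \frac{2 \pi \left(13 \left|{\omega}\right| + 1\right) e^{- 13 \left|{\omega}\right|}}{2197}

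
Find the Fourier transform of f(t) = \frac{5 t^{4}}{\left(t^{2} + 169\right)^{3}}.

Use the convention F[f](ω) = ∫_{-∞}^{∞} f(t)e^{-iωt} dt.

F(ω) = \frac{5 \pi \left(169 \omega^{2} - 65 \left|{\omega}\right| + 3\right) e^{- 13 \left|{\omega}\right|}}{104}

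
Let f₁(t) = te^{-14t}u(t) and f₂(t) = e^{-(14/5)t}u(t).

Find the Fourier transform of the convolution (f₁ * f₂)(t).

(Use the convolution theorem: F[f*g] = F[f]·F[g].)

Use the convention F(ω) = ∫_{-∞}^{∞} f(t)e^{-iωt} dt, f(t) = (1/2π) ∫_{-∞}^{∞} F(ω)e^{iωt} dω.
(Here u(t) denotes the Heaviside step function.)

F[f₁*f₂](ω) = \frac{5}{\left(i \omega + 14\right)^{2} \left(5 i \omega + 14\right)}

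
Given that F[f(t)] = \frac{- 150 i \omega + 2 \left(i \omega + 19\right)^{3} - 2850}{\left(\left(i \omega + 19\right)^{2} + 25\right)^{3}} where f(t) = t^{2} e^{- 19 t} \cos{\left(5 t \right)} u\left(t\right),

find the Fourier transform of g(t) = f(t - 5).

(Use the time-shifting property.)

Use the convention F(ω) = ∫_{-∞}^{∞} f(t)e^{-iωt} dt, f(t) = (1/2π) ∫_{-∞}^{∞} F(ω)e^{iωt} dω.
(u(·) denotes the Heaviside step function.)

F[g](ω) = \frac{2 \left(- 75 i \omega + \left(i \omega + 19\right)^{3} - 1425\right) e^{- 5 i \omega}}{\left(\left(i \omega + 19\right)^{2} + 25\right)^{3}}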